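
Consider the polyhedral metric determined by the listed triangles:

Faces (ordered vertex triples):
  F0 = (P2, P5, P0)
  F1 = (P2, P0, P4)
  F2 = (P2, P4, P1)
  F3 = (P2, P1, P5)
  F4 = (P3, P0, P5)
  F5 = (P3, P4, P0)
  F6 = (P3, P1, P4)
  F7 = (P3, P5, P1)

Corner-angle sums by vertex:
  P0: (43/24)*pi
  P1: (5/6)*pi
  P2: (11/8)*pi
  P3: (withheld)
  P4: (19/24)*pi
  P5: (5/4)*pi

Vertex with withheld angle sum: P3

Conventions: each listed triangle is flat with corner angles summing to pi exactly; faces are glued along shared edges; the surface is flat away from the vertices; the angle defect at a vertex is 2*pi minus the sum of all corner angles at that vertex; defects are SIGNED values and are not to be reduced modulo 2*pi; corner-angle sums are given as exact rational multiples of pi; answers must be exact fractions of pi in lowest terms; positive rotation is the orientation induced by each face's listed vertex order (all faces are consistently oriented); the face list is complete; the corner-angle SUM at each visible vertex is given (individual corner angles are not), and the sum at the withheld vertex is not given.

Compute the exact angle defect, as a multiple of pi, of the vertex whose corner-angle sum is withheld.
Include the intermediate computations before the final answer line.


V = 6, E = 12, F = 8; chi = V - E + F = 2
Gauss-Bonnet: total defect = 2*pi*chi = 4*pi; visible defects sum to (95/24)*pi

Answer: defect(P3) = pi/24


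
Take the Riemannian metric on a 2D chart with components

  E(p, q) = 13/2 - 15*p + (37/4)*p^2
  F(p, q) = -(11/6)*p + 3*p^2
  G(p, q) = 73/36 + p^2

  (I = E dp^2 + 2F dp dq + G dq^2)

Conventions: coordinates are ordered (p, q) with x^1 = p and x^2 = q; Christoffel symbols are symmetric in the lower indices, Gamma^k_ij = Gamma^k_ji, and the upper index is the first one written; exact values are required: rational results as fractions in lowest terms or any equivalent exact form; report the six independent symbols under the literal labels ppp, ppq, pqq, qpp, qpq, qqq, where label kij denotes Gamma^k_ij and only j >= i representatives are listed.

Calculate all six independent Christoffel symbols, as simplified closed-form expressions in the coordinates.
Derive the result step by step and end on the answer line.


E = 13/2 - 15*p + (37/4)*p^2; F = -(11/6)*p + 3*p^2; G = 73/36 + p^2
Gamma^k_ij = (1/2) g^{kl} (d_i g_jl + d_j g_il - d_l g_ij), with g^inv = (1/(EG-F^2)) [[G, -F], [-F, E]]
first partials: E_p = -15 + (37/2)*p, E_q = 0, F_p = -11/6 + 6*p, F_q = 0, G_p = 2*p, G_q = 0
D = EG - F^2 = 949/72 - (365/12)*p + (1051/48)*p^2 - 4*p^3 + (1/4)*p^4
expanded: Gamma^p_pp = (G E_p - 2F F_p + F E_q)/(2D), Gamma^p_pq = (G E_q - F G_p)/(2D), Gamma^p_qq = (2G F_q - G G_p - F G_q)/(2D), Gamma^q_pp = (2E F_p - E E_q - F E_p)/(2D), Gamma^q_pq = (E G_p - F E_q)/(2D), Gamma^q_qq = (E G_q - 2F F_q + F G_p)/(2D); substitute and cancel common factors

Answer: Gamma_ppp = (-1260*p^3 + 1296*p^2 + 2217*p - 2190)/(36*p^4 - 576*p^3 + 3153*p^2 - 4380*p + 1898), Gamma_ppq = (-432*p^3 + 264*p^2)/(36*p^4 - 576*p^3 + 3153*p^2 - 4380*p + 1898), Gamma_pqq = (-144*p^3 - 292*p)/(36*p^4 - 576*p^3 + 3153*p^2 - 4380*p + 1898), Gamma_qpp = (3996*p^3 - 9720*p^2 + 7596*p - 1716)/(36*p^4 - 576*p^3 + 3153*p^2 - 4380*p + 1898), Gamma_qpq = (1332*p^3 - 2160*p^2 + 936*p)/(36*p^4 - 576*p^3 + 3153*p^2 - 4380*p + 1898), Gamma_qqq = (432*p^3 - 264*p^2)/(36*p^4 - 576*p^3 + 3153*p^2 - 4380*p + 1898)


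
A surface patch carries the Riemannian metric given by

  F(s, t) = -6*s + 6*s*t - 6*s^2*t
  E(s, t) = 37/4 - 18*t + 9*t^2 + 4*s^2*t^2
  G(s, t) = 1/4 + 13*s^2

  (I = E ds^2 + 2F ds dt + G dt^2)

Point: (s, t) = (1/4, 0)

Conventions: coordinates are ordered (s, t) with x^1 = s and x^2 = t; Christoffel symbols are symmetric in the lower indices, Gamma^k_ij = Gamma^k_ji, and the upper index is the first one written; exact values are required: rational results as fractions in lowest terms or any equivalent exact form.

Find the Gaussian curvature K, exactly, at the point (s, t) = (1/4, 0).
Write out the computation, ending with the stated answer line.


E = 37/4, F = -3/2, G = 17/16, EG - F^2 = 485/64 at the point
E_s = 0, E_t = -18, F_s = -6, F_t = 9/8, G_s = 13/2, G_t = 0
E_tt = 37/2, F_st = 3, G_ss = 26
By Brioschi, K is (det M1 - det M2) divided by (EG - F^2) squared.
M1 = [[-E_tt/2 + F_st - G_ss/2, E_s/2, F_s - E_t/2], [F_t - G_s/2, E, F], [G_t/2, F, G]] = [[-77/4, 0, 3], [-17/8, 37/4, -3/2], [0, -3/2, 17/16]]; det M1 = -34897/256
M2 = [[0, E_t/2, G_s/2], [E_t/2, E, F], [G_s/2, F, G]] = [[0, -9, 13/4], [-9, 37/4, -3/2], [13/4, -3/2, 17/16]]; det M2 = -6145/64
det M1 - det M2 = -10317/256; K = -10317/256 / (485/64)^2 = -165072/235225

Answer: K = -165072/235225


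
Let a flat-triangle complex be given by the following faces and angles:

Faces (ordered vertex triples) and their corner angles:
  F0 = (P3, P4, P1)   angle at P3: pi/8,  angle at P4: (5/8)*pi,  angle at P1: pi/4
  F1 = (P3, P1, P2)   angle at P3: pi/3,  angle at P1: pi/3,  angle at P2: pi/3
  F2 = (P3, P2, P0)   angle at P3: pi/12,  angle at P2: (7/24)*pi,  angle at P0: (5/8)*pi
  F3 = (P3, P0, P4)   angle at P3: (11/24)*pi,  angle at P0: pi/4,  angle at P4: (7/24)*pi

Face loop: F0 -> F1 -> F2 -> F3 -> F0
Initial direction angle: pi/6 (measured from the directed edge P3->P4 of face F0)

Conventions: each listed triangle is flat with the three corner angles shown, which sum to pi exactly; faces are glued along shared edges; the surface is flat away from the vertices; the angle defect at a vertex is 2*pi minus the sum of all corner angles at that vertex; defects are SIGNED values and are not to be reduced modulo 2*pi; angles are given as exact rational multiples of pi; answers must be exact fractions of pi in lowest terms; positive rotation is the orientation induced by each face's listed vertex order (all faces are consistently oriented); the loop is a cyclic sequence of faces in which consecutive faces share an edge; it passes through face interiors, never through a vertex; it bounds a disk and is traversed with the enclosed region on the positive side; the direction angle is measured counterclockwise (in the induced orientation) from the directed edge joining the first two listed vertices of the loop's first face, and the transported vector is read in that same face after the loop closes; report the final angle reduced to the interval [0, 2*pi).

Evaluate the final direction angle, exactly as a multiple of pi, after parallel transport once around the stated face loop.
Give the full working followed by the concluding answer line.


enclosed vertex P3: corner angles sum to pi, defect = 2*pi - pi = pi
final direction = starting direction + enclosed defect total, reduced mod 2*pi (induced orientation)
final angle = pi/6 + pi = (7/6)*pi (mod 2*pi)

Answer: final direction angle = (7/6)*pi


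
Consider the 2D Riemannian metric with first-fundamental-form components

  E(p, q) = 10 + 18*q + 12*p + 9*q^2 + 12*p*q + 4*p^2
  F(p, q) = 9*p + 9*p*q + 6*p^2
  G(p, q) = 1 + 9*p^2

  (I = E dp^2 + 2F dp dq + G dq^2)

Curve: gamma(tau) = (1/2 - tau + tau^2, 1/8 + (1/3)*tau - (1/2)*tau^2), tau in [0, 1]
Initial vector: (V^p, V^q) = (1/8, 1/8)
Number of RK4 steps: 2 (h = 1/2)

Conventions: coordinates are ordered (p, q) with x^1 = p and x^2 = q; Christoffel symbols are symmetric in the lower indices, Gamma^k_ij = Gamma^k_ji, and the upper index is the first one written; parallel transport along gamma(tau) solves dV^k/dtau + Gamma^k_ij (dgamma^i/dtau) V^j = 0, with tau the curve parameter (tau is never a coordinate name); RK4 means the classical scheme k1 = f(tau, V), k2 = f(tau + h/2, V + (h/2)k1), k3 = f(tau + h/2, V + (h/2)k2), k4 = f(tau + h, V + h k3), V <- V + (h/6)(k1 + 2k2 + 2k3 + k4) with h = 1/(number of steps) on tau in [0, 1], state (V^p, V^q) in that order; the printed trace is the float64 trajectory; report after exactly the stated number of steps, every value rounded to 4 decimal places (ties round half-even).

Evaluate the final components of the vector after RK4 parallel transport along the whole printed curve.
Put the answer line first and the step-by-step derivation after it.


Answer: V^p = 0.1393, V^q = 0.1278

gamma'(tau) = (-1 + 2*tau, 1/3 - tau); f(tau, V)^k = -Gamma^k_ij(gamma(tau)) gamma'^i(tau) V^j; h = 1/2; intermediate values shown to 6 dp
curve data and Christoffel symbols at the stage parameters:
  tau = 0.000000: gamma = (0.500000, 0.125000), gamma' = (-1.000000, 0.333333); Gamma_ppp = 0.390789, Gamma_ppq = 0.586183, Gamma_pqq = 0.000000, Gamma_qpp = 0.133985, Gamma_qpq = 0.200977, Gamma_qqq = 0.000000
  tau = 0.250000: gamma = (0.312500, 0.177083), gamma' = (-0.500000, 0.083333); Gamma_ppp = 0.433998, Gamma_ppq = 0.650997, Gamma_pqq = 0.000000, Gamma_qpp = 0.097894, Gamma_qpq = 0.146841, Gamma_qqq = 0.000000
  tau = 0.500000: gamma = (0.250000, 0.166667), gamma' = (0.000000, -0.166667); Gamma_ppp = 0.455516, Gamma_ppq = 0.683274, Gamma_pqq = 0.000000, Gamma_qpp = 0.085409, Gamma_qpq = 0.128114, Gamma_qqq = 0.000000
  tau = 0.750000: gamma = (0.312500, 0.093750), gamma' = (0.500000, -0.416667); Gamma_ppp = 0.455866, Gamma_ppq = 0.683800, Gamma_pqq = 0.000000, Gamma_qpp = 0.109408, Gamma_qpq = 0.164112, Gamma_qqq = 0.000000
  tau = 1.000000: gamma = (0.500000, -0.041667), gamma' = (1.000000, -0.666667); Gamma_ppp = 0.424294, Gamma_ppq = 0.636441, Gamma_pqq = 0.000000, Gamma_qpp = 0.164243, Gamma_qpq = 0.246364, Gamma_qqq = 0.000000
step 0: V^p = 0.1250, V^q = 0.1250
step 1: k1 = (0.097697, 0.033496), k2 = (0.067732, 0.015278), k3 = (0.065030, 0.014668), k4 = (0.017938, 0.003363); V <- V + (h/6)(k1 + 2k2 + 2k3 + k4): V^p = 0.1568, V^q = 0.1331
step 2: k1 = (0.017852, 0.003347), k2 = (-0.036593, -0.008782), k3 = (-0.036332, -0.008720), k4 = (-0.081912, -0.031708); V <- V + (h/6)(k1 + 2k2 + 2k3 + k4): V^p = 0.1393, V^q = 0.1278


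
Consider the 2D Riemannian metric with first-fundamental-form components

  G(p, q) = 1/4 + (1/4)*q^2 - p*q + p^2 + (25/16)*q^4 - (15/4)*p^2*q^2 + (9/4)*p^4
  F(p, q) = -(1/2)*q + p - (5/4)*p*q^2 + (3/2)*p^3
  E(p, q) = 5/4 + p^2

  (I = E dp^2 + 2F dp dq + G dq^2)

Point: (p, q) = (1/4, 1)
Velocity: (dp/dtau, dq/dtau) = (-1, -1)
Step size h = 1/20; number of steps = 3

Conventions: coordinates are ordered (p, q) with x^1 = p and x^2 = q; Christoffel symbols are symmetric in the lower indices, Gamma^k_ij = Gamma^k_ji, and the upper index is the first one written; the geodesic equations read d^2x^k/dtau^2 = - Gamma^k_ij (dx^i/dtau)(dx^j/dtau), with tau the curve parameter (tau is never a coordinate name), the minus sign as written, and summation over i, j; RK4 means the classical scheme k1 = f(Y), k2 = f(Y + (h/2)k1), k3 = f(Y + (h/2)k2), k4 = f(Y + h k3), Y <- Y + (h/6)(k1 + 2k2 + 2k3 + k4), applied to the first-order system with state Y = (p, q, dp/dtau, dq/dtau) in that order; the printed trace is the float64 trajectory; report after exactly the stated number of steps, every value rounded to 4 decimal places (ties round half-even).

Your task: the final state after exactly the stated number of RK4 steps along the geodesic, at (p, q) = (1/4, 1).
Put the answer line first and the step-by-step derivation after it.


Answer: p = 0.0952, q = 0.8406, dp/dtau = -1.0622, dq/dtau = -1.1434

f(Y) = (dp/dtau, dq/dtau, -Gamma^p_ij Y'^i Y'^j, -Gamma^q_ij Y'^i Y'^j) with the Gammas evaluated at the stage position; h = 0.050000; intermediate values shown to 6 dp
step 0: p = 0.2500, q = 1.0000, dp/dtau = -1.0000, dq/dtau = -1.0000
step 1:
  k1: at (p, q) = (0.250000, 1.000000), (dp/dtau, dq/dtau) = (-1.000000, -1.000000); Gamma_ppp = 0.228996, Gamma_ppq = -0.321317, Gamma_pqq = 0.860456, Gamma_qpp = 0.093787, Gamma_qpq = -0.782337, Gamma_qqq = 2.109515; k1 = (-1.000000, -1.000000, -0.446818, -0.638628)
  k2: at (p, q) = (0.225000, 0.975000), (dp/dtau, dq/dtau) = (-1.011170, -1.015966); Gamma_ppp = 0.210333, Gamma_ppq = -0.295049, Gamma_pqq = 0.796646, Gamma_qpp = 0.094707, Gamma_qpq = -0.748371, Gamma_qqq = 2.089101; k2 = (-1.011170, -1.015966, -0.431130, -0.715551)
  k3: at (p, q) = (0.224721, 0.974601), (dp/dtau, dq/dtau) = (-1.010778, -1.017889); Gamma_ppp = 0.210216, Gamma_ppq = -0.294746, Gamma_pqq = 0.795636, Gamma_qpp = 0.094980, Gamma_qpq = -0.748125, Gamma_qqq = 2.088929; k3 = (-1.010778, -1.017889, -0.432623, -0.721941)
  k4: at (p, q) = (0.199461, 0.949106), (dp/dtau, dq/dtau) = (-1.021631, -1.036097); Gamma_ppp = 0.192655, Gamma_ppq = -0.270172, Gamma_pqq = 0.735940, Gamma_qpp = 0.100499, Gamma_qpq = -0.714385, Gamma_qqq = 2.069195; k4 = (-1.021631, -1.036097, -0.419150, -0.813804)
  Y <- Y + (h/6)(k1 + 2k2 + 2k3 + k4): p = 0.1995, q = 0.9491, dp/dtau = -1.0216, dq/dtau = -1.0361
step 2:
  k1: at (p, q) = (0.199454, 0.949135), (dp/dtau, dq/dtau) = (-1.021612, -1.036062); Gamma_ppp = 0.192623, Gamma_ppq = -0.270171, Gamma_pqq = 0.736016, Gamma_qpp = 0.100425, Gamma_qpq = -0.714336, Gamma_qqq = 2.069176; k1 = (-1.021612, -1.036062, -0.419171, -0.813733)
  k2: at (p, q) = (0.173914, 0.923233), (dp/dtau, dq/dtau) = (-1.032092, -1.056405); Gamma_ppp = 0.176216, Gamma_ppq = -0.247329, Gamma_pqq = 0.681028, Gamma_qpp = 0.111128, Gamma_qpq = -0.680791, Gamma_qqq = 2.049776; k2 = (-1.032092, -1.056405, -0.408401, -0.921367)
  k3: at (p, q) = (0.173652, 0.922725), (dp/dtau, dq/dtau) = (-1.031822, -1.059096); Gamma_ppp = 0.176232, Gamma_ppq = -0.247081, Gamma_pqq = 0.679930, Gamma_qpp = 0.111805, Gamma_qpq = -0.680702, Gamma_qqq = 2.049652; k3 = (-1.031822, -1.059096, -0.410275, -0.930357)
  k4: at (p, q) = (0.147863, 0.896180), (dp/dtau, dq/dtau) = (-1.042126, -1.082580); Gamma_ppp = 0.161427, Gamma_ppq = -0.226071, Gamma_pqq = 0.629640, Gamma_qpp = 0.129444, Gamma_qpq = -0.647854, Gamma_qqq = 2.030293; k4 = (-1.042126, -1.082580, -0.403139, -1.058242)
  Y <- Y + (h/6)(k1 + 2k2 + 2k3 + k4): p = 0.1479, q = 0.8962, dp/dtau = -1.0421, dq/dtau = -1.0825
step 3:
  k1: at (p, q) = (0.147858, 0.896221), (dp/dtau, dq/dtau) = (-1.042109, -1.082524); Gamma_ppp = 0.161390, Gamma_ppq = -0.226070, Gamma_pqq = 0.629730, Gamma_qpp = 0.129338, Gamma_qpq = -0.647800, Gamma_qqq = 2.030279; k1 = (-1.042109, -1.082524, -0.403158, -1.058081)
  k2: at (p, q) = (0.121805, 0.869158), (dp/dtau, dq/dtau) = (-1.052188, -1.108976); Gamma_ppp = 0.148348, Gamma_ppq = -0.206942, Gamma_pqq = 0.584762, Gamma_qpp = 0.154868, Gamma_qpq = -0.615757, Gamma_qqq = 2.010421; k2 = (-1.052188, -1.108976, -0.400451, -1.206930)
  k3: at (p, q) = (0.121553, 0.868497), (dp/dtau, dq/dtau) = (-1.052121, -1.112697); Gamma_ppp = 0.148537, Gamma_ppq = -0.206753, Gamma_pqq = 0.583575, Gamma_qpp = 0.156174, Gamma_qpq = -0.615850, Gamma_qqq = 2.010267; k3 = (-1.052121, -1.112697, -0.402858, -1.219837)
  k4: at (p, q) = (0.095252, 0.840586), (dp/dtau, dq/dtau) = (-1.062252, -1.143515); Gamma_ppp = 0.137962, Gamma_ppq = -0.189635, Gamma_pqq = 0.543837, Gamma_qpp = 0.192345, Gamma_qpq = -0.585385, Gamma_qqq = 1.989234; k4 = (-1.062252, -1.143515, -0.406111, -1.396077)
  Y <- Y + (h/6)(k1 + 2k2 + 2k3 + k4): p = 0.0952, q = 0.8406, dp/dtau = -1.0622, dq/dtau = -1.1434


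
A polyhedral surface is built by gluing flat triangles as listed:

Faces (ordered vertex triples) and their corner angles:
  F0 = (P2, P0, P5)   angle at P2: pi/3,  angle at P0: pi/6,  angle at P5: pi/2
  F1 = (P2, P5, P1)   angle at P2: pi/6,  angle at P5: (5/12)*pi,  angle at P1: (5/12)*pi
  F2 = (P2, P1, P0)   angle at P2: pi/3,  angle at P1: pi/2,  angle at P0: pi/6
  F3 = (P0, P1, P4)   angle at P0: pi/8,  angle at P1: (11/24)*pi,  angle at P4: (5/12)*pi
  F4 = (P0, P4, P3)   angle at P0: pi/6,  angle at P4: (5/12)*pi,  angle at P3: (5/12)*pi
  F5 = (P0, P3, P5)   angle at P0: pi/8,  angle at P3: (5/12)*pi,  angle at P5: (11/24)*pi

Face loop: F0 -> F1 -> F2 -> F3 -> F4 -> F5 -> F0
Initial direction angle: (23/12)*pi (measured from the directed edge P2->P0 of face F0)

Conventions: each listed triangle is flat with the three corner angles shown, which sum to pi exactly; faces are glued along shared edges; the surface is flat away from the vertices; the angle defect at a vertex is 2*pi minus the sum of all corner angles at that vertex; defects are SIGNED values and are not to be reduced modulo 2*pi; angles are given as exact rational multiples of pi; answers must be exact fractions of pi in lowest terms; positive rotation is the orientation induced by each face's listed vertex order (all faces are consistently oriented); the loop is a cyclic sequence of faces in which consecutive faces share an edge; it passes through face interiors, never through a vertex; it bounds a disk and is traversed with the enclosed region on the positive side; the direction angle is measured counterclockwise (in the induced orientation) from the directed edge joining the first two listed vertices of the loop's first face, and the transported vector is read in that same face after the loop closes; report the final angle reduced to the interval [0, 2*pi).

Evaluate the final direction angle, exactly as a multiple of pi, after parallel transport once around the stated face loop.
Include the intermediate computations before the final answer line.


enclosed vertex P0: corner angles sum to (3/4)*pi, defect = 2*pi - (3/4)*pi = (5/4)*pi
enclosed vertex P2: corner angles sum to (5/6)*pi, defect = 2*pi - (5/6)*pi = (7/6)*pi
the rotation equals the total enclosed defect, so the final angle is initial + defects (mod 2*pi)
final angle = (23/12)*pi + (29/12)*pi = pi/3 (mod 2*pi)

Answer: final direction angle = pi/3


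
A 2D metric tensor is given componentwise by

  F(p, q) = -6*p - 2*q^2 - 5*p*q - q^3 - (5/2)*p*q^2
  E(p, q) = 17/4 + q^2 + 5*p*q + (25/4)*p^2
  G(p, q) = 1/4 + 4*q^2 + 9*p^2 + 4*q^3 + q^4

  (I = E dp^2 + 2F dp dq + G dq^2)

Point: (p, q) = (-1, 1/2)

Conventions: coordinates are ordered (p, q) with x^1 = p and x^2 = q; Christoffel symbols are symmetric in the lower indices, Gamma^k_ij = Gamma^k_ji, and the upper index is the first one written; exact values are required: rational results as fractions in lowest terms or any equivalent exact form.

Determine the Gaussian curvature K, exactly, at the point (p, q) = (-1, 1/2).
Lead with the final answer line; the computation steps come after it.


Answer: K = 47104/168175

E = 33/4, F = 17/2, G = 173/16, EG - F^2 = 1085/64 at the point
E_p = -10, E_q = -4, F_p = -73/8, F_q = 19/4, G_p = -18, G_q = 15/2
E_qq = 2, F_pq = -15/2, G_pp = 18
Brioschi: K = (det M1 - det M2) / (EG - F^2)^2 with the standard first/second-derivative matrices M1, M2.
M1 = [[-E_qq/2 + F_pq - G_pp/2, E_p/2, F_p - E_q/2], [F_q - G_p/2, E, F], [G_q/2, F, G]] = [[-35/2, -5, -57/8], [55/4, 33/4, 17/2], [15/4, 17/2, 173/16]]; det M1 = -325
M2 = [[0, E_q/2, G_p/2], [E_q/2, E, F], [G_p/2, F, G]] = [[0, -2, -9], [-2, 33/4, 17/2], [-9, 17/2, 173/16]]; det M2 = -811/2
det M1 - det M2 = 161/2; K = 161/2 / (1085/64)^2 = 47104/168175


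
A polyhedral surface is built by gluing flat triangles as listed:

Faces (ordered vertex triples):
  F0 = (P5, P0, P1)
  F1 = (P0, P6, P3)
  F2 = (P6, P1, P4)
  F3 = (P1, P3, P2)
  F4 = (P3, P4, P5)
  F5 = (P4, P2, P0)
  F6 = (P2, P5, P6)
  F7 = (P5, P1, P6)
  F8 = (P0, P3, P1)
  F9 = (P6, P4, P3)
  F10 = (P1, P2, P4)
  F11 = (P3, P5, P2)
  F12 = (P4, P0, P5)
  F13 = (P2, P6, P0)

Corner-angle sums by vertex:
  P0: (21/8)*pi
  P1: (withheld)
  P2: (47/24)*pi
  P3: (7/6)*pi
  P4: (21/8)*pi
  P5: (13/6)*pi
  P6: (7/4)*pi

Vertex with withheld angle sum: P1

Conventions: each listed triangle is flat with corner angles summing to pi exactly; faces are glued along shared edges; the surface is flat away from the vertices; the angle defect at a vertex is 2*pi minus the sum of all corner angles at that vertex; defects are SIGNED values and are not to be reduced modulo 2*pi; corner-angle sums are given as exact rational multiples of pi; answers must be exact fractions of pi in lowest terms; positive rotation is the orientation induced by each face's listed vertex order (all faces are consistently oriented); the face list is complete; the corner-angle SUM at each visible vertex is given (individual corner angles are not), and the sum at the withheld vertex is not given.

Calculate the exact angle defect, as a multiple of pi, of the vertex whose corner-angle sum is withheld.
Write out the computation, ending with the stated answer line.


V = 7, E = 21, F = 14; chi = V - E + F = 0
Gauss-Bonnet: total defect = 2*pi*chi = 0; visible defects sum to (-7/24)*pi

Answer: defect(P1) = (7/24)*pi


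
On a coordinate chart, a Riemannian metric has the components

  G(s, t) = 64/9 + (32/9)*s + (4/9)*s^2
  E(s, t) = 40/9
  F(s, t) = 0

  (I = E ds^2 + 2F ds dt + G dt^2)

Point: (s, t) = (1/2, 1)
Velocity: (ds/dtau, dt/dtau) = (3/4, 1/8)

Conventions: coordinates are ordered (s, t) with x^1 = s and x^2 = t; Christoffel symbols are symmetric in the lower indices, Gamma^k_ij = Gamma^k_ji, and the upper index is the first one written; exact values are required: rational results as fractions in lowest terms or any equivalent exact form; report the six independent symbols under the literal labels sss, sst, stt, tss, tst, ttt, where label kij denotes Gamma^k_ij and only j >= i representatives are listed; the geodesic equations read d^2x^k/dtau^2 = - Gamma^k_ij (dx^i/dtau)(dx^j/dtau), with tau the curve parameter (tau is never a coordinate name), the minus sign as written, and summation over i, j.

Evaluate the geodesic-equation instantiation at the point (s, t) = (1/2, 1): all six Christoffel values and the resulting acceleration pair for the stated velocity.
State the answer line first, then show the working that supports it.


Answer: Gamma_sss = 0, Gamma_sst = 0, Gamma_stt = -9/20, Gamma_tss = 0, Gamma_tst = 2/9, Gamma_ttt = 0; accelerations (d^2s/dtau^2, d^2t/dtau^2) = (9/1280, -1/24)

E = 40/9, F = 0, G = 9 at the point
E_s = 0, E_t = 0, F_s = 0, F_t = 0, G_s = 4, G_t = 0
EG - F^2 = 40;  g^inv = (1/40) * [[9, 0], [0, 40/9]]
first-kind symbols [ij,l] = (1/2)(d_i g_jl + d_j g_il - d_l g_ij): [ss,s] = E_s/2 = 0, [ss,t] = F_s - E_t/2 = 0, [st,s] = E_t/2 = 0, [st,t] = G_s/2 = 2, [tt,s] = F_t - G_s/2 = -2, [tt,t] = G_t/2 = 0
Gamma^s_ij = (G*[ij,s] - F*[ij,t])/(EG - F^2), Gamma^t_ij = (E*[ij,t] - F*[ij,s])/(EG - F^2)
Gamma_sss = 0, Gamma_sst = 0, Gamma_stt = -9/20, Gamma_tss = 0, Gamma_tst = 2/9, Gamma_ttt = 0
d^2s/dtau^2 = -(Gamma_sss*(3/4)^2 + 2*Gamma_sst*(3/4)*(1/8) + Gamma_stt*(1/8)^2) = 9/1280
d^2t/dtau^2 = -(Gamma_tss*(3/4)^2 + 2*Gamma_tst*(3/4)*(1/8) + Gamma_ttt*(1/8)^2) = -1/24


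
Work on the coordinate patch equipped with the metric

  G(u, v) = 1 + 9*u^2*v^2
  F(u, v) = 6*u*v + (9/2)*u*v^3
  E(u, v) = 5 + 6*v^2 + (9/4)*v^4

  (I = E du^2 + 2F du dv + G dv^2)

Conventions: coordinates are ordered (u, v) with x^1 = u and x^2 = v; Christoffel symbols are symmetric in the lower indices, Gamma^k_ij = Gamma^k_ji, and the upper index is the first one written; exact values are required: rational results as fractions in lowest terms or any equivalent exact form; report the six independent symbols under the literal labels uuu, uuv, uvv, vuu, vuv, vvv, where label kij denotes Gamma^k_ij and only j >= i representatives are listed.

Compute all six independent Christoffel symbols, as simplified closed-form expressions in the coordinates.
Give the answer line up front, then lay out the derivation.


Answer: Gamma_uuu = 0, Gamma_uuv = (18*v^3 + 24*v)/(36*u^2*v^2 + 9*v^4 + 24*v^2 + 20), Gamma_uvv = (18*u*v^2 + 24*u)/(36*u^2*v^2 + 9*v^4 + 24*v^2 + 20), Gamma_vuu = 0, Gamma_vuv = 36*u*v^2/(36*u^2*v^2 + 9*v^4 + 24*v^2 + 20), Gamma_vvv = 36*u^2*v/(36*u^2*v^2 + 9*v^4 + 24*v^2 + 20)

E = 5 + 6*v^2 + (9/4)*v^4; F = 6*u*v + (9/2)*u*v^3; G = 1 + 9*u^2*v^2
Gamma^k_ij = (1/2) g^{kl} (d_i g_jl + d_j g_il - d_l g_ij), with g^inv = (1/(EG-F^2)) [[G, -F], [-F, E]]
first partials: E_u = 0, E_v = 12*v + 9*v^3, F_u = 6*v + (9/2)*v^3, F_v = 6*u + (27/2)*u*v^2, G_u = 18*u*v^2, G_v = 18*u^2*v
D = EG - F^2 = 5 + 6*v^2 + (9/4)*v^4 + 9*u^2*v^2
expanded: Gamma^u_uu = (G E_u - 2F F_u + F E_v)/(2D), Gamma^u_uv = (G E_v - F G_u)/(2D), Gamma^u_vv = (2G F_v - G G_u - F G_v)/(2D), Gamma^v_uu = (2E F_u - E E_v - F E_u)/(2D), Gamma^v_uv = (E G_u - F E_v)/(2D), Gamma^v_vv = (E G_v - 2F F_v + F G_u)/(2D); substitute and cancel common factors


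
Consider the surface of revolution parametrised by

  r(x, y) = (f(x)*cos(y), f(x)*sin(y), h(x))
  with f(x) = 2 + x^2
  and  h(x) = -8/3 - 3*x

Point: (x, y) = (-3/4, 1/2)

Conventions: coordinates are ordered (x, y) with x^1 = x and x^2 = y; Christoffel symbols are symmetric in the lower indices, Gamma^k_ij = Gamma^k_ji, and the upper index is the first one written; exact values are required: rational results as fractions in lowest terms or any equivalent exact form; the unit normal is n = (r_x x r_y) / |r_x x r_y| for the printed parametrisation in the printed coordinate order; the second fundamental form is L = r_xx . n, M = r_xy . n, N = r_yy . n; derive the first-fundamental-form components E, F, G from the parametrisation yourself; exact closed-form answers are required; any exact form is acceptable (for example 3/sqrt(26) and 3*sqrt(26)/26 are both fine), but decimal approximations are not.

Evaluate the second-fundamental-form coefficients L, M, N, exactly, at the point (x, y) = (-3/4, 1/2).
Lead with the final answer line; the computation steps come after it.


Answer: L = 4*sqrt(5)/5, M = 0, N = -41*sqrt(5)/40

f = 41/16, f' = -3/2, f'' = 2, h' = -3, h'' = 0
E = 45/4, F = 0, G = 1681/256; answer radicand W^2 = 45/4
unnormalised second-form numerators: l = 6, m = 0, n = -123/16; L = l/sqrt(45/4), and similarly M = m/sqrt(W^2), N = n/sqrt(W^2)


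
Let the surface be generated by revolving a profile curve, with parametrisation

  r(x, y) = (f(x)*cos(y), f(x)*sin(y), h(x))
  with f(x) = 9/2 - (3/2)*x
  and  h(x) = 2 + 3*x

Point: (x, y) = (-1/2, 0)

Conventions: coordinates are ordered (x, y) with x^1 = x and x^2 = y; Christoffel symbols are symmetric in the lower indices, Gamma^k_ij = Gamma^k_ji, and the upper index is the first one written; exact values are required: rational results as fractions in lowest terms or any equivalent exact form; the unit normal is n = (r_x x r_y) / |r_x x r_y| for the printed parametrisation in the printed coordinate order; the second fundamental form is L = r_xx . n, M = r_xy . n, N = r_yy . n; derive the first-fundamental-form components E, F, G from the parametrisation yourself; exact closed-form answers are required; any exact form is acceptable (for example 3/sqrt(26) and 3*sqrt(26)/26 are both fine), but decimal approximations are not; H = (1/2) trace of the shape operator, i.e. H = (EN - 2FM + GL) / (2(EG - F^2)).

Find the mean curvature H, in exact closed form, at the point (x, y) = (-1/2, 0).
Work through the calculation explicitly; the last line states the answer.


f = 21/4, f' = -3/2, f'' = 0, h' = 3, h'' = 0
E = 45/4, F = 0, G = 441/16; answer radicand W^2 = 45/4
unnormalised second-form numerators: l = 0, m = 0, n = 63/4; L = l/sqrt(45/4), and similarly M = m/sqrt(W^2), N = n/sqrt(W^2)
H = (E*n - 2*F*m + G*l) / (2*(EG - F^2)*sqrt(W^2)); E*n - 2*F*m + G*l = 2835/16, EG - F^2 = 19845/64, so H = (2/7)/sqrt(45/4)

Answer: H = 4*sqrt(5)/105


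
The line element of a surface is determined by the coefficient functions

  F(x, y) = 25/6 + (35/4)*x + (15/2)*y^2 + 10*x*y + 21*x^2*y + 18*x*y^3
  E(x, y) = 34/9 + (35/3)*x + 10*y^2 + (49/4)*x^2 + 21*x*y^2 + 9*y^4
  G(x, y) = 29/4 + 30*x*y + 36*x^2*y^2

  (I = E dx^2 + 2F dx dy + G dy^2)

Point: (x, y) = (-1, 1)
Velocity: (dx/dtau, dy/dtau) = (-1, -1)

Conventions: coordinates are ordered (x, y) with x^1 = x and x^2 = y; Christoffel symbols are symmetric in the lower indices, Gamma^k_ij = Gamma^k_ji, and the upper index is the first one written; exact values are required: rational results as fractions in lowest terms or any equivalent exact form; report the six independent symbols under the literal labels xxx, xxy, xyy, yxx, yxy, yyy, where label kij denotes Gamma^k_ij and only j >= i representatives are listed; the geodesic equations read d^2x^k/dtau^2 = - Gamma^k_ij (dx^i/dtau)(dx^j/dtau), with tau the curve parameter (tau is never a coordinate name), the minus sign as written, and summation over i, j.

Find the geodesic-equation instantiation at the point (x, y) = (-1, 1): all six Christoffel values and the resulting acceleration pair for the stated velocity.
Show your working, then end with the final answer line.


E = 85/36, F = -49/12, G = 53/4 at the point
E_x = 49/6, E_y = 14, F_x = -21/4, F_y = -28, G_x = -42, G_y = 42
EG - F^2 = 263/18;  g^inv = (18/263) * [[53/4, 49/12], [49/12, 85/36]]
first-kind symbols [ij,l] = (1/2)(d_i g_jl + d_j g_il - d_l g_ij): [xx,x] = E_x/2 = 49/12, [xx,y] = F_x - E_y/2 = -49/4, [xy,x] = E_y/2 = 7, [xy,y] = G_x/2 = -21, [yy,x] = F_y - G_x/2 = -7, [yy,y] = G_y/2 = 21
Gamma^x_ij = (G*[ij,x] - F*[ij,y])/(EG - F^2), Gamma^y_ij = (E*[ij,y] - F*[ij,x])/(EG - F^2)
Gamma_xxx = 147/526, Gamma_xxy = 126/263, Gamma_xyy = -126/263, Gamma_yxx = -441/526, Gamma_yxy = -378/263, Gamma_yyy = 378/263
d^2x/dtau^2 = -(Gamma_xxx*(-1)^2 + 2*Gamma_xxy*(-1)*(-1) + Gamma_xyy*(-1)^2) = -399/526
d^2y/dtau^2 = -(Gamma_yxx*(-1)^2 + 2*Gamma_yxy*(-1)*(-1) + Gamma_yyy*(-1)^2) = 1197/526

Answer: Gamma_xxx = 147/526, Gamma_xxy = 126/263, Gamma_xyy = -126/263, Gamma_yxx = -441/526, Gamma_yxy = -378/263, Gamma_yyy = 378/263; accelerations (d^2x/dtau^2, d^2y/dtau^2) = (-399/526, 1197/526)


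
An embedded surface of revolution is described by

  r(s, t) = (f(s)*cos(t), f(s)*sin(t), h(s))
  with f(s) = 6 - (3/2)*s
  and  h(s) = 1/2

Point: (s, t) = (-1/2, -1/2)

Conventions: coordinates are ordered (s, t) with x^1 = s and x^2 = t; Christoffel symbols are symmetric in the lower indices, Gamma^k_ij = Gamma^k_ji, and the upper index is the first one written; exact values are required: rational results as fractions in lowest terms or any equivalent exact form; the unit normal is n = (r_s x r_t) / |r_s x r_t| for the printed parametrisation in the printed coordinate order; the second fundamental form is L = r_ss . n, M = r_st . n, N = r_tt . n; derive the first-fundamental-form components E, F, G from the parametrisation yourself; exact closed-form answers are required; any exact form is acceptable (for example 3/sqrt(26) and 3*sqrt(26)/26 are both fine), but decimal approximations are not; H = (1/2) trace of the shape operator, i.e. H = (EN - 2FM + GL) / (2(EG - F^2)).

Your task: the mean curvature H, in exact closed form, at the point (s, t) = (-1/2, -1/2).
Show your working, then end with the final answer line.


f = 27/4, f' = -3/2, f'' = 0, h' = 0, h'' = 0
E = 9/4, F = 0, G = 729/16; answer radicand W^2 = 9/4
unnormalised second-form numerators: l = 0, m = 0, n = 0; L = l/sqrt(9/4), and similarly M = m/sqrt(W^2), N = n/sqrt(W^2)
H = (E*n - 2*F*m + G*l) / (2*(EG - F^2)*sqrt(W^2)); E*n - 2*F*m + G*l = 0, EG - F^2 = 6561/64, so H = (0)/sqrt(9/4)

Answer: H = 0


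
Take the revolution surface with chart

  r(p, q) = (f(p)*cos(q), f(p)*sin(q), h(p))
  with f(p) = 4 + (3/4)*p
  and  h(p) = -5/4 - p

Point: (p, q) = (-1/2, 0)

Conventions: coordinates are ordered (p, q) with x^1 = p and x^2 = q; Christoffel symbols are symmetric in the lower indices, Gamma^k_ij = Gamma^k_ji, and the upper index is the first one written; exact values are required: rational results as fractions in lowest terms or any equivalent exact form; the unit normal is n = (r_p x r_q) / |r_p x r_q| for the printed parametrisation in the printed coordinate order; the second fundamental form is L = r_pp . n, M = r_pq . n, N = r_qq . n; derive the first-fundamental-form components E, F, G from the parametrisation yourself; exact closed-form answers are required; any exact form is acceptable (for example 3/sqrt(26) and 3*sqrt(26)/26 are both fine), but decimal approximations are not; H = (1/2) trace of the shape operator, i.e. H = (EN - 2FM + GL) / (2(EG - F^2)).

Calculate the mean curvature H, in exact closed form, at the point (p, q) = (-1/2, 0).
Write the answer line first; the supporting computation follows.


Answer: H = -16/145

f = 29/8, f' = 3/4, f'' = 0, h' = -1, h'' = 0
E = 25/16, F = 0, G = 841/64; answer radicand W^2 = 25/16
unnormalised second-form numerators: l = 0, m = 0, n = -29/8; L = l/sqrt(25/16), and similarly M = m/sqrt(W^2), N = n/sqrt(W^2)
H = (E*n - 2*F*m + G*l) / (2*(EG - F^2)*sqrt(W^2)); E*n - 2*F*m + G*l = -725/128, EG - F^2 = 21025/1024, so H = (-4/29)/sqrt(25/16)


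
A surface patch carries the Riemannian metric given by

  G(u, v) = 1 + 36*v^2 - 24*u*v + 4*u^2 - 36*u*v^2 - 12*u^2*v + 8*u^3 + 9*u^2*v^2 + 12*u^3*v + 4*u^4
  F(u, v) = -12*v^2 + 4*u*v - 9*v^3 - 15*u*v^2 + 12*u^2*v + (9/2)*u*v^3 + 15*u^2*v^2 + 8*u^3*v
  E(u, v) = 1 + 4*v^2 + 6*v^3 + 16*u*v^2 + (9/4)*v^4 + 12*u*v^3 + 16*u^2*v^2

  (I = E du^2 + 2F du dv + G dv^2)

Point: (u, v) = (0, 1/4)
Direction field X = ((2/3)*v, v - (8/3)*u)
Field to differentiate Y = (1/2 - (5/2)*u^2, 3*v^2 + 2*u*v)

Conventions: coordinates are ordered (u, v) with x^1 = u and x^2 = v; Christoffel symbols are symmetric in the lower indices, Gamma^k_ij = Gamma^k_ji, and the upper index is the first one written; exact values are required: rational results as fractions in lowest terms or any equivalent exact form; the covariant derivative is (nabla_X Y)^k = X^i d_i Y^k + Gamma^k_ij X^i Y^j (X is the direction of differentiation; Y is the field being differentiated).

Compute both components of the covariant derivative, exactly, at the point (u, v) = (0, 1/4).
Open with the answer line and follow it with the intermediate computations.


Answer: (nabla_X Y)^u = 1691/44268, (nabla_X Y)^v = 32035/88536

E = 1385/1024, F = -57/64, G = 13/4 at the point
E_u = 19/16, E_v = 209/64, F_u = 17/128, F_v = -123/16, G_u = -33/4, G_v = 18
EG - F^2 = 3689/1024;  g^inv = (1024/3689) * [[13/4, 57/64], [57/64, 1385/1024]]
first-kind symbols [ij,l] = (1/2)(d_i g_jl + d_j g_il - d_l g_ij): [uu,u] = E_u/2 = 19/32, [uu,v] = F_u - E_v/2 = -3/2, [uv,u] = E_v/2 = 209/128, [uv,v] = G_u/2 = -33/8, [vv,u] = F_v - G_u/2 = -57/16, [vv,v] = G_v/2 = 9
Gamma^u_ij = (G*[ij,u] - F*[ij,v])/(EG - F^2), Gamma^v_ij = (E*[ij,v] - F*[ij,u])/(EG - F^2)
Gamma_uuu = 608/3689, Gamma_uuv = 1672/3689, Gamma_uvv = -3648/3689, Gamma_vuu = -1536/3689, Gamma_vuv = -4224/3689, Gamma_vvv = 9216/3689
X = (1/6, 1/4), Y = (1/2, 3/16) at the point


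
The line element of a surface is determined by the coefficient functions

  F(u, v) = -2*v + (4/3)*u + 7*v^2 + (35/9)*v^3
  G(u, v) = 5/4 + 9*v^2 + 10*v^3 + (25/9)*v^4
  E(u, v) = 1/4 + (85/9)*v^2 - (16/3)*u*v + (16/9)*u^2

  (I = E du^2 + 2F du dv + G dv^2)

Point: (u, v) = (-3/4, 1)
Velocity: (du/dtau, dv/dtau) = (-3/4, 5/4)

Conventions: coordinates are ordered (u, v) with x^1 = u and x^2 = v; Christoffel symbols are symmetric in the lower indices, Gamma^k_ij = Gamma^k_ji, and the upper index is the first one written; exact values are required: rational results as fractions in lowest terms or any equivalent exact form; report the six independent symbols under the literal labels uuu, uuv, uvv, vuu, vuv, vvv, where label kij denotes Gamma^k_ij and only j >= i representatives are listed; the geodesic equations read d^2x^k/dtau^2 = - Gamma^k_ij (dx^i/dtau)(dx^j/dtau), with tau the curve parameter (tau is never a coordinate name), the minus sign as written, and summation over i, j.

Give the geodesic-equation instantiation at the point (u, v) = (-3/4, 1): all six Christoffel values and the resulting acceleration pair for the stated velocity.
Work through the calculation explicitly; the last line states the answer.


E = 529/36, F = 71/9, G = 829/36 at the point
E_u = -8, E_v = 206/9, F_u = 4/3, F_v = 71/3, G_u = 0, G_v = 532/9
EG - F^2 = 13255/48;  g^inv = (48/13255) * [[829/36, -71/9], [-71/9, 529/36]]
first-kind symbols [ij,l] = (1/2)(d_i g_jl + d_j g_il - d_l g_ij): [uu,u] = E_u/2 = -4, [uu,v] = F_u - E_v/2 = -91/9, [uv,u] = E_v/2 = 103/9, [uv,v] = G_u/2 = 0, [vv,u] = F_v - G_u/2 = 71/3, [vv,v] = G_v/2 = 266/9
Gamma^u_ij = (G*[ij,u] - F*[ij,v])/(EG - F^2), Gamma^v_ij = (E*[ij,v] - F*[ij,u])/(EG - F^2)
Gamma_uuu = -3200/71577, Gamma_uuv = 341548/357885, Gamma_uvv = 404132/357885, Gamma_vuu = -30332/71577, Gamma_vuv = -117008/357885, Gamma_vvv = 320888/357885
d^2u/dtau^2 = -(Gamma_uuu*(-3/4)^2 + 2*Gamma_uuv*(-3/4)*(5/4) + Gamma_uvv*(5/4)^2) = 14357/286308
d^2v/dtau^2 = -(Gamma_vuu*(-3/4)^2 + 2*Gamma_vuv*(-3/4)*(5/4) + Gamma_vvv*(5/4)^2) = -508375/286308

Answer: Gamma_uuu = -3200/71577, Gamma_uuv = 341548/357885, Gamma_uvv = 404132/357885, Gamma_vuu = -30332/71577, Gamma_vuv = -117008/357885, Gamma_vvv = 320888/357885; accelerations (d^2u/dtau^2, d^2v/dtau^2) = (14357/286308, -508375/286308)


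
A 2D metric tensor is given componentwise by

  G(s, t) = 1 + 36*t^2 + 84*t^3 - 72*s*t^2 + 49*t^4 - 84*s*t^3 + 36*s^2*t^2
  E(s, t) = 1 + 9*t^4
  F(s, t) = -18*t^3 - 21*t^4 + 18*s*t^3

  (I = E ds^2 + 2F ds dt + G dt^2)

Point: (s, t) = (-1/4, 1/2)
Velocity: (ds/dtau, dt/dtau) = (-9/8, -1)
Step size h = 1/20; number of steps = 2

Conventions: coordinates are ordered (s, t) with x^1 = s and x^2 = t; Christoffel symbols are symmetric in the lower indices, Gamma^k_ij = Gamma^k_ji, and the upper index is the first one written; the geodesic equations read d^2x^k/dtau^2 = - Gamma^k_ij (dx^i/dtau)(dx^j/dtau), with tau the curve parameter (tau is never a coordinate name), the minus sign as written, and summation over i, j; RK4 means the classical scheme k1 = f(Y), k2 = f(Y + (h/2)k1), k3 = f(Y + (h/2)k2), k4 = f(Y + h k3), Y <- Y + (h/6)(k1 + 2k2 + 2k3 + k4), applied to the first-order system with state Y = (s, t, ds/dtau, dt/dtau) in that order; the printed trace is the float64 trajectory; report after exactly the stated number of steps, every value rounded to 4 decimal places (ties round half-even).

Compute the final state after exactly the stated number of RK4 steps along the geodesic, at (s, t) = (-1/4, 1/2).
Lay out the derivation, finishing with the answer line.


f(Y) = (ds/dtau, dt/dtau, -Gamma^s_ij Y'^i Y'^j, -Gamma^t_ij Y'^i Y'^j) with the Gammas evaluated at the stage position; h = 0.050000; intermediate values shown to 6 dp
step 0: s = -0.2500, t = 0.5000, ds/dtau = -1.1250, dt/dtau = -1.0000
step 1:
  k1: at (s, t) = (-0.250000, 0.500000), (ds/dtau, dt/dtau) = (-1.125000, -1.000000); Gamma_sss = 0.000000, Gamma_sst = 0.070727, Gamma_stt = -0.341847, Gamma_tss = 0.000000, Gamma_tst = -0.518664, Gamma_ttt = 2.506876; k1 = (-1.125000, -1.000000, 0.182711, -1.339882)
  k2: at (s, t) = (-0.278125, 0.475000), (ds/dtau, dt/dtau) = (-1.120432, -1.033497); Gamma_sss = 0.000000, Gamma_sst = 0.067151, Gamma_stt = -0.337374, Gamma_tss = 0.000000, Gamma_tst = -0.518063, Gamma_ttt = 2.602811; k2 = (-1.120432, -1.033497, 0.204838, -1.580309)
  k3: at (s, t) = (-0.278011, 0.474163), (ds/dtau, dt/dtau) = (-1.119879, -1.039508); Gamma_sss = 0.000000, Gamma_sst = 0.067104, Gamma_stt = -0.337440, Gamma_tss = 0.000000, Gamma_tst = -0.518305, Gamma_ttt = 2.606368; k3 = (-1.119879, -1.039508, 0.208396, -1.609638)
  k4: at (s, t) = (-0.305994, 0.448025), (ds/dtau, dt/dtau) = (-1.114580, -1.080482); Gamma_sss = 0.000000, Gamma_sst = 0.063412, Gamma_stt = -0.332805, Gamma_tss = 0.000000, Gamma_tst = -0.517650, Gamma_ttt = 2.716804; k4 = (-1.114580, -1.080482, 0.235800, -1.924913)
  Y <- Y + (h/6)(k1 + 2k2 + 2k3 + k4): s = -0.3060, t = 0.4481, ds/dtau = -1.1146, dt/dtau = -1.0804
step 2:
  k1: at (s, t) = (-0.306002, 0.448113), (ds/dtau, dt/dtau) = (-1.114625, -1.080372); Gamma_sss = 0.000000, Gamma_sst = 0.063417, Gamma_stt = -0.332801, Gamma_tss = 0.000000, Gamma_tst = -0.517628, Gamma_ttt = 2.716397; k1 = (-1.114625, -1.080372, 0.235711, -1.923926)
  k2: at (s, t) = (-0.333867, 0.421103), (ds/dtau, dt/dtau) = (-1.108732, -1.128471); Gamma_sss = 0.000000, Gamma_sst = 0.059610, Gamma_stt = -0.327907, Gamma_tss = 0.000000, Gamma_tst = -0.516724, Gamma_ttt = 2.842439; k2 = (-1.108732, -1.128471, 0.268407, -2.326672)
  k3: at (s, t) = (-0.333720, 0.419901), (ds/dtau, dt/dtau) = (-1.107915, -1.138539); Gamma_sss = 0.000000, Gamma_sst = 0.059524, Gamma_stt = -0.327954, Gamma_tss = 0.000000, Gamma_tst = -0.517018, Gamma_ttt = 2.848567; k3 = (-1.107915, -1.138539, 0.274949, -2.388178)
  k4: at (s, t) = (-0.361397, 0.391186), (ds/dtau, dt/dtau) = (-1.100878, -1.199781); Gamma_sss = 0.000000, Gamma_sst = 0.055501, Gamma_stt = -0.322658, Gamma_tss = 0.000000, Gamma_tst = -0.515813, Gamma_ttt = 2.998689; k4 = (-1.100878, -1.199781, 0.317845, -2.953953)
  Y <- Y + (h/6)(k1 + 2k2 + 2k3 + k4): s = -0.3614, t = 0.3913, ds/dtau = -1.1010, dt/dtau = -1.1996

Answer: s = -0.3614, t = 0.3913, ds/dtau = -1.1010, dt/dtau = -1.1996


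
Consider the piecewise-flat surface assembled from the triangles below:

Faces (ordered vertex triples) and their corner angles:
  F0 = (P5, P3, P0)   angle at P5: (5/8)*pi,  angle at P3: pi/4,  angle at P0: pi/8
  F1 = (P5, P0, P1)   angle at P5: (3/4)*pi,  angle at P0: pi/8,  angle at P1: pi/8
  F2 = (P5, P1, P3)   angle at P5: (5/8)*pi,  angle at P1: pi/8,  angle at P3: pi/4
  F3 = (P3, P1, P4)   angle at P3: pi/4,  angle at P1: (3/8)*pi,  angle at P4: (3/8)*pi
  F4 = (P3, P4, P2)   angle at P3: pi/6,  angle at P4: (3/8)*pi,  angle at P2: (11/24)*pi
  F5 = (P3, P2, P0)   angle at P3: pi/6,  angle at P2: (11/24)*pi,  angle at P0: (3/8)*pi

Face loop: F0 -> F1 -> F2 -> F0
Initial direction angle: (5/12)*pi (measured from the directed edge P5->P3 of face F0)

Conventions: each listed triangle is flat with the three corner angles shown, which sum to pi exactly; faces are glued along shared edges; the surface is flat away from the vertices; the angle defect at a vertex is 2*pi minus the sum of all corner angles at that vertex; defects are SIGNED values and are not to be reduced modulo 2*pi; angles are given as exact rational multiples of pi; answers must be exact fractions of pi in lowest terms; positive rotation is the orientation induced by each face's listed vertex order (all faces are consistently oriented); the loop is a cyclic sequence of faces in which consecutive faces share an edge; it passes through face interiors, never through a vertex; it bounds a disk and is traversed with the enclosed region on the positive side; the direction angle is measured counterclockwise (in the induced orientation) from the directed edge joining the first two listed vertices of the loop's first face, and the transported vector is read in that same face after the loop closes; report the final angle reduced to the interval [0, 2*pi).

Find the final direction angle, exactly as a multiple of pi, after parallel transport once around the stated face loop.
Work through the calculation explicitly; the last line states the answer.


enclosed vertex P5: corner angles sum to 2*pi, defect = 2*pi - 2*pi = 0
holonomy = initial angle + sum of enclosed defects (mod 2*pi), positive in the induced orientation
final angle = (5/12)*pi + 0 = (5/12)*pi (mod 2*pi)

Answer: final direction angle = (5/12)*pi
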